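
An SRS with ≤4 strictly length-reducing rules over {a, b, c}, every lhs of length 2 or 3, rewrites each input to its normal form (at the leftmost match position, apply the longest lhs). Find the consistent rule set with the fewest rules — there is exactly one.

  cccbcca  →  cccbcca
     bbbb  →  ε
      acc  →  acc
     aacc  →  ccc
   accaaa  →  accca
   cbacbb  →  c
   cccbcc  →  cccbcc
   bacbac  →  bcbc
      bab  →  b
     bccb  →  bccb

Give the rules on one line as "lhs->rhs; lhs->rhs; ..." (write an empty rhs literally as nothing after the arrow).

aa->c; ab->; bb->; cba->ab

  | cccbcca
  | bbbb => bb => ε
  | acc
  | aacc => ccc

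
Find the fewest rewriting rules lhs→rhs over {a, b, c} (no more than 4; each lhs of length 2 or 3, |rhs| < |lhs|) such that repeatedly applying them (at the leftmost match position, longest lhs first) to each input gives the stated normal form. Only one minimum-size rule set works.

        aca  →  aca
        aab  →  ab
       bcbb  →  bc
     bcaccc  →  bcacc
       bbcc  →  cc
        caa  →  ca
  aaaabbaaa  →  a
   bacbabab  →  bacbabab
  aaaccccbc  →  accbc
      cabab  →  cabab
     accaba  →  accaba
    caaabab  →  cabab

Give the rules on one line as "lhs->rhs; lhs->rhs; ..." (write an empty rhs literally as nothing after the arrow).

aa->a; bb->; ccc->cc

  | aca
  | aab => ab
  | bcbb => bc
  | bcaccc => bcacc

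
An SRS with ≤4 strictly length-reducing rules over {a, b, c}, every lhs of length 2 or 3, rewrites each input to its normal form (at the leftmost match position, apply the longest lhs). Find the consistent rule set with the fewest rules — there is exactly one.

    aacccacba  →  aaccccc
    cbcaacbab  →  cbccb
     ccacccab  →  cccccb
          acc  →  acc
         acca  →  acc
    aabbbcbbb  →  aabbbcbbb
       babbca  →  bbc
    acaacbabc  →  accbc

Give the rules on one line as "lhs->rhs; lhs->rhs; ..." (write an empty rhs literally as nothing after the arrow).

ba->c; bab->b; ca->c

  | aacccacba => aaccccba => aaccccc
  | cbcaacbab => cbcacbab => cbccbab => cbccb
  | ccacccab => cccccab => cccccb
  | acc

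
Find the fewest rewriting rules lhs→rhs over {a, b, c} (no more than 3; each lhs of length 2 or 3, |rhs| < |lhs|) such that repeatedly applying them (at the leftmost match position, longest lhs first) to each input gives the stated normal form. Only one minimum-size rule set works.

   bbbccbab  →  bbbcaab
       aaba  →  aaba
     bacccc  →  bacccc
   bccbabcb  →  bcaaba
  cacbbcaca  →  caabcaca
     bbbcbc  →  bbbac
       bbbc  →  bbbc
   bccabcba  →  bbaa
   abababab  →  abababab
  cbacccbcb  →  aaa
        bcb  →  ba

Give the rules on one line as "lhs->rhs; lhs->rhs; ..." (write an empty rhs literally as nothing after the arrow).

cb->a; cca->

  | bbbccbab => bbbcaab
  | aaba
  | bacccc
  | bccbabcb => bcaabcb => bcaaba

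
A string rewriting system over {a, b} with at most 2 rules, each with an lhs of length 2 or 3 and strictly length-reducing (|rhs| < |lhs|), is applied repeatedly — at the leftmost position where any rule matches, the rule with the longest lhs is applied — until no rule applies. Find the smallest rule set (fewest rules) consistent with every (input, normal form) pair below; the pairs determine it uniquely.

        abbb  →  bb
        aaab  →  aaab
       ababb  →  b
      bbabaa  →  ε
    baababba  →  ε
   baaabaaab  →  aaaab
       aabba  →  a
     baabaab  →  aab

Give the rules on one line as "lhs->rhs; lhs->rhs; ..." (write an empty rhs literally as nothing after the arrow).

  | abbb => bb
  | aaab
  | ababb => abb => b
  | bbabaa => bbaa => ba => ε

abb->b; ba->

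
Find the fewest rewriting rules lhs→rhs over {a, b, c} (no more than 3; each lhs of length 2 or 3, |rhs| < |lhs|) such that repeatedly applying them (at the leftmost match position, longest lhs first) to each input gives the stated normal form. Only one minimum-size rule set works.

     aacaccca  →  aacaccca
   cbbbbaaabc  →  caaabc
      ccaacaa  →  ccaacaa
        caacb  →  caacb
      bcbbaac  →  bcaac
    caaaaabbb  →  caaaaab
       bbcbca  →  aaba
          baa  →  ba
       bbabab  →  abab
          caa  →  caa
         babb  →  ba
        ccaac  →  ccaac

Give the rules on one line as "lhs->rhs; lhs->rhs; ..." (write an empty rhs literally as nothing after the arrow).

baa->ba; bb->; bbc->ab

  | aacaccca
  | cbbbbaaabc => cbbaaabc => caaabc
  | ccaacaa
  | caacb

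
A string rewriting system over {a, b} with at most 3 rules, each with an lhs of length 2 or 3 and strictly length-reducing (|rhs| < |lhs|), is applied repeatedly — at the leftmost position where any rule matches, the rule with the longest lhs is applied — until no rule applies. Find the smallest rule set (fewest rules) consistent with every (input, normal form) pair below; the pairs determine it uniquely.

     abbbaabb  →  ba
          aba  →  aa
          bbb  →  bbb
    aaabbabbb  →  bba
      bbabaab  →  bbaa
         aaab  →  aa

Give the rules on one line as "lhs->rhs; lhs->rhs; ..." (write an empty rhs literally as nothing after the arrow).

aab->ba; ab->a

  | abbbaabb => abbaabb => abaabb => aaabb => abab => aab => ba
  | aba => aa
  | bbb
  | aaabbabbb => abababbb => aababbb => baabbb => bbabb => bbab => bba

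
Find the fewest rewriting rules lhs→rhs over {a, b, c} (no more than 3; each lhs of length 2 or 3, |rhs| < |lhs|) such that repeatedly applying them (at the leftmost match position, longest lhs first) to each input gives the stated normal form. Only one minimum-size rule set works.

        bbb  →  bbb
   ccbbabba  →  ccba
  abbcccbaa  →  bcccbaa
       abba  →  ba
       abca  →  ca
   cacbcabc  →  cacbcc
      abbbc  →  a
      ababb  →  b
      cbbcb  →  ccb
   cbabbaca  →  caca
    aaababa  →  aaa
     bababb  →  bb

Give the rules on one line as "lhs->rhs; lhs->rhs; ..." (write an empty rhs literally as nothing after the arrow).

ab->; bbc->a; cbb->c

  | bbb
  | ccbbabba => ccabba => ccba
  | abbcccbaa => bcccbaa
  | abba => ba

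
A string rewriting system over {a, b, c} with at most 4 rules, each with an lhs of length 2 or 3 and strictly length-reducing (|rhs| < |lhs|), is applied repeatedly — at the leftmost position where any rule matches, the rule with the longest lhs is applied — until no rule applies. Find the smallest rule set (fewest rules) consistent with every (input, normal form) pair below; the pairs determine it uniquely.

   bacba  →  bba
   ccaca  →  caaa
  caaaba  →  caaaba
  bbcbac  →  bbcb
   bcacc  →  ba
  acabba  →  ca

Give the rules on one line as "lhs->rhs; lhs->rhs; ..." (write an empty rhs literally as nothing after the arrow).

abb->c; ac->; cac->aa

  | bacba => bba
  | ccaca => caaa
  | caaaba
  | bbcbac => bbcb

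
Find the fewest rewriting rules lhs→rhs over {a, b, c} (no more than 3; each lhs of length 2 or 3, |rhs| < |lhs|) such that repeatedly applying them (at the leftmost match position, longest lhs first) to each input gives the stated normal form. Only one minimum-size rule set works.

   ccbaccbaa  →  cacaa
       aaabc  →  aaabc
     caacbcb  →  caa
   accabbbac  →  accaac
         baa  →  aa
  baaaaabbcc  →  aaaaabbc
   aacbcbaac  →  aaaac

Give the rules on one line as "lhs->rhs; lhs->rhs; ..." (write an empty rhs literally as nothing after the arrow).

  | ccbaccbaa => caccbaa => cacaa
  | aaabc
  | caacbcb => caacb => caa
  | accabbbac => accabbac => accabac => accaac

ba->a; bcc->bc; cb->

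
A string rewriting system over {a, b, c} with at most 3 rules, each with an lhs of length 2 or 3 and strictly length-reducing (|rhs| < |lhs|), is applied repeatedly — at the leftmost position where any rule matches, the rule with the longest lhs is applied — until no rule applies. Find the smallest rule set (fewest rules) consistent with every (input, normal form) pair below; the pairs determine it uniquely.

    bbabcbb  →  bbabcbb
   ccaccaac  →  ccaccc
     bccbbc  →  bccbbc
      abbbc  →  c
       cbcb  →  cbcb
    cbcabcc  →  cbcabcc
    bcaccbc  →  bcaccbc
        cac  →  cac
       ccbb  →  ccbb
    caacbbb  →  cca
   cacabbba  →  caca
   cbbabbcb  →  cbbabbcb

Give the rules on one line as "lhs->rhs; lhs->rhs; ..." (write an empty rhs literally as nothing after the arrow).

aa->; bbb->a

  | bbabcbb
  | ccaccaac => ccaccc
  | bccbbc
  | abbbc => aac => c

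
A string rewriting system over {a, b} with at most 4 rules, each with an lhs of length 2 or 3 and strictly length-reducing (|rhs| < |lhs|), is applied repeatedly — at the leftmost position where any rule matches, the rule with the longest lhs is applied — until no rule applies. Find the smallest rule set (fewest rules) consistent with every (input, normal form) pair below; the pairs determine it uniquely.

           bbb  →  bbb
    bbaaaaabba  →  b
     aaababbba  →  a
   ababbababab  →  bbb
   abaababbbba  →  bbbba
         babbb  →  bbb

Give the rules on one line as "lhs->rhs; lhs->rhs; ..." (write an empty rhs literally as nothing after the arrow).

ab->a; aba->b; baa->; bab->b

  | bbb
  | bbaaaaabba => baaabba => abba => aba => b
  | aaababbba => aabbbba => aabbba => aabba => aaba => ab => a
  | ababbababab => bbbababab => bbbabab => bbbab => bbb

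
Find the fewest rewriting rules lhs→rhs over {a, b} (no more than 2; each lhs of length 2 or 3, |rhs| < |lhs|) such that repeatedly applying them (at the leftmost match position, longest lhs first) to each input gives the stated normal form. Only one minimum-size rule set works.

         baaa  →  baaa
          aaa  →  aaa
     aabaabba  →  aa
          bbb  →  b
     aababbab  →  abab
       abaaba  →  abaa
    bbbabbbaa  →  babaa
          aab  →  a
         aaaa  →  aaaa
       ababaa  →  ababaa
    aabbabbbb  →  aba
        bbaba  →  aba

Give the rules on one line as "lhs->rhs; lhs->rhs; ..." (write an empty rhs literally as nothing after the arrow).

  | baaa
  | aaa
  | aabaabba => aaabba => aaba => aa
  | bbb => b

aab->a; bb->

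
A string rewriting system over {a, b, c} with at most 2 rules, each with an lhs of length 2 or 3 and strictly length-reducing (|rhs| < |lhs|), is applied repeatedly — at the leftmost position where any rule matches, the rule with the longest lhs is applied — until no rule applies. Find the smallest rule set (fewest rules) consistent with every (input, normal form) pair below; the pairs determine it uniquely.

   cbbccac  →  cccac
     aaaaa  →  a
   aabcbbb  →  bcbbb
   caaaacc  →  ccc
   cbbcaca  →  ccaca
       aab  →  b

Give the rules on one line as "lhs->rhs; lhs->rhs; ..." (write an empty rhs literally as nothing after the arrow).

  | cbbccac => cccac
  | aaaaa => aaa => a
  | aabcbbb => bcbbb
  | caaaacc => caacc => ccc

aa->; bbc->c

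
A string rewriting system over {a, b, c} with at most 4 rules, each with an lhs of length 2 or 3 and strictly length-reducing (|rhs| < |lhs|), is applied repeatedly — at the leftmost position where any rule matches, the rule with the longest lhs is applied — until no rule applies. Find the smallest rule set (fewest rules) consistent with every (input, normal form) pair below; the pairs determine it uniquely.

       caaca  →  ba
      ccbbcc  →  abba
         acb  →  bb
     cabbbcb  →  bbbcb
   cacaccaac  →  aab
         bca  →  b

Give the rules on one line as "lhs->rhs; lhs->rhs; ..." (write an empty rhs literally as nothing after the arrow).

ac->b; ca->; cc->a

  | caaca => aca => ba
  | ccbbcc => abbcc => abba
  | acb => bb
  | cabbbcb => bbbcb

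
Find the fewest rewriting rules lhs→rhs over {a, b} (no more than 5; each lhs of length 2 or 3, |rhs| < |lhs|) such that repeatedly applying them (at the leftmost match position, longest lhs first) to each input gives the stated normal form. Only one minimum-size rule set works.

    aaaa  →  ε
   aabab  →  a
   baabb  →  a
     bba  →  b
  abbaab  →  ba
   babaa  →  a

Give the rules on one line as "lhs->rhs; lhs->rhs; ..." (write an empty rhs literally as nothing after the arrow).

aa->b; ab->a; baa->; bb->a

  | aaaa => baa => ε
  | aabab => bbab => aab => bb => a
  | baabb => bb => a
  | bba => aa => b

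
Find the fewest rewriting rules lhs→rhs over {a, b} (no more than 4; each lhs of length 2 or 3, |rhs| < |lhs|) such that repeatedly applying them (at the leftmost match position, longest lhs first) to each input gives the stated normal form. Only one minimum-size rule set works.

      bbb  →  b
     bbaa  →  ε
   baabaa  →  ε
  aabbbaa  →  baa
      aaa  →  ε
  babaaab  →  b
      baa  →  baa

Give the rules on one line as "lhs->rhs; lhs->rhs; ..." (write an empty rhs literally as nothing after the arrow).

aaa->; ab->b; bb->a

  | bbb => ab => b
  | bbaa => aaa => ε
  | baabaa => babaa => bbaa => aaa => ε
  | aabbbaa => abbbaa => bbbaa => abaa => baa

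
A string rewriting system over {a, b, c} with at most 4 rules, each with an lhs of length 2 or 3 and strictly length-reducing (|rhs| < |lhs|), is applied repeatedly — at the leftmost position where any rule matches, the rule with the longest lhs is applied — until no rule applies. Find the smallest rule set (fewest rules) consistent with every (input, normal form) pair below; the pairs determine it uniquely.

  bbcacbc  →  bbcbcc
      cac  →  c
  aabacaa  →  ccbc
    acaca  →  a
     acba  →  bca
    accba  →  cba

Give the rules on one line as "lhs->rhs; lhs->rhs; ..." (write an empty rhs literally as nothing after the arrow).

aa->c; ac->; acb->bc; bac->cb

  | bbcacbc => bbcbcc
  | cac => c
  | aabacaa => cbacaa => ccbaa => ccbc
  | acaca => aca => a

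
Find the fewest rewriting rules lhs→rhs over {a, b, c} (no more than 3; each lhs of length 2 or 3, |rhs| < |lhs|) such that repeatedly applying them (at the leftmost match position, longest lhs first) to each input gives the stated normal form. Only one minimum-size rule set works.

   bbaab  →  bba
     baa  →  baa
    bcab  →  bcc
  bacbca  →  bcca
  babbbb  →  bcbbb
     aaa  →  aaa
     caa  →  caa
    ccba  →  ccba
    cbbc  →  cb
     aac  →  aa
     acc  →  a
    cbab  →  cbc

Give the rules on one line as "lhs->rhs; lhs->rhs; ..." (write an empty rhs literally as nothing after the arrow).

ab->c; ac->a; bbc->b

  | bbaab => bbac => bba
  | baa
  | bcab => bcc
  | bacbca => babca => bcca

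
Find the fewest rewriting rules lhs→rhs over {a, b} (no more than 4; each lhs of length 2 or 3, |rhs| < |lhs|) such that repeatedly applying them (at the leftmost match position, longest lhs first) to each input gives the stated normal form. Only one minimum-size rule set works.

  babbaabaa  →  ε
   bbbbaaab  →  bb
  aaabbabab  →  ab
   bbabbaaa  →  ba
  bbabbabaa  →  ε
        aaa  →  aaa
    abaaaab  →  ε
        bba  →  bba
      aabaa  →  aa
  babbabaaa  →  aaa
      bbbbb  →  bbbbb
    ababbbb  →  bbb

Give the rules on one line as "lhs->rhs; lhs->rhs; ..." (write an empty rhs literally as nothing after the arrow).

aab->; aba->ba; baa->; bab->

  | babbaabaa => baabaa => baa => ε
  | bbbbaaab => bbbab => bb
  | aaabbabab => ababab => babab => ab
  | bbabbaaa => bbaaa => ba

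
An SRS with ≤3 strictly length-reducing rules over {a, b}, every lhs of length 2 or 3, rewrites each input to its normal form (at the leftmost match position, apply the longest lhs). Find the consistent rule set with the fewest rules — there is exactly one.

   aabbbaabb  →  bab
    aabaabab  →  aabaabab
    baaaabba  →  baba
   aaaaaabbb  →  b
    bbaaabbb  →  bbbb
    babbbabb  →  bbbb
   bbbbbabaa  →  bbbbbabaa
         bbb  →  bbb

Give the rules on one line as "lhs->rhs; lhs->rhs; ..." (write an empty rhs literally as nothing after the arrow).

aaa->a; abb->b

  | aabbbaabb => abbaabb => baabb => bab
  | aabaabab
  | baaaabba => baabba => baba
  | aaaaaabbb => aaaabbb => aabbb => abb => b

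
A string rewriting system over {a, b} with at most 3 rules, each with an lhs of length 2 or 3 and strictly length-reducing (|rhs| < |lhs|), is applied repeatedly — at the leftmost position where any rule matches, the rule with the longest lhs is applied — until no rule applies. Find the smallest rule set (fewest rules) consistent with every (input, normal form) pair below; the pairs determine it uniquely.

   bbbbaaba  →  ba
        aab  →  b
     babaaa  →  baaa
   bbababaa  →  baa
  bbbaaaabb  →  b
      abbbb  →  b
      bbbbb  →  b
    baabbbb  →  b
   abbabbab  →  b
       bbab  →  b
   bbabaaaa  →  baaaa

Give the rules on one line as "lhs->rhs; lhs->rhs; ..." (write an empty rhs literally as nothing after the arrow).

ab->b; bb->b

  | bbbbaaba => bbbaaba => bbaaba => baaba => baba => bba => ba
  | aab => ab => b
  | babaaa => bbaaa => baaa
  | bbababaa => bababaa => bbabaa => babaa => bbaa => baa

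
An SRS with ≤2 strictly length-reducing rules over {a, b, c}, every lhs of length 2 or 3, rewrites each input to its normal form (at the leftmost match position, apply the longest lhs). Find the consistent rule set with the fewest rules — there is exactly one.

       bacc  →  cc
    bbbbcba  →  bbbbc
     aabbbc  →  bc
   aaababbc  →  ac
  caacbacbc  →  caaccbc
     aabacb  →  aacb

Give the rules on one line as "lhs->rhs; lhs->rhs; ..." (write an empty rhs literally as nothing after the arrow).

  | bacc => cc
  | bbbbcba => bbbbc
  | aabbbc => abbc => bc
  | aaababbc => aaabbc => aabc => ac

ab->; ba->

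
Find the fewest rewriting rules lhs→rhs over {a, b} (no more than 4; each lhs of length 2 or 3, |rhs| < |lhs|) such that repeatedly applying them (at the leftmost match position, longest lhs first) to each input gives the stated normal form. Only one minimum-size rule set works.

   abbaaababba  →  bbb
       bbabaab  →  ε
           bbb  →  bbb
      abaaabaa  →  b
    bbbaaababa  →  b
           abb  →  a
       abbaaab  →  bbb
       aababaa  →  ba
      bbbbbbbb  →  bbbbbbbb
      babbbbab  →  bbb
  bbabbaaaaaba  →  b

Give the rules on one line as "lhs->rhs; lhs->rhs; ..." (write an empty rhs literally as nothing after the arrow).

  | abbaaababba => abaaababba => aaaababba => baababba => bbbabba => bbbba => bbb
  | bbabaab => bbaab => bab => ε
  | bbb
  | abaaabaa => aaaabaa => baabaa => bbbaa => bba => b

aa->b; ab->a; bab->; bba->b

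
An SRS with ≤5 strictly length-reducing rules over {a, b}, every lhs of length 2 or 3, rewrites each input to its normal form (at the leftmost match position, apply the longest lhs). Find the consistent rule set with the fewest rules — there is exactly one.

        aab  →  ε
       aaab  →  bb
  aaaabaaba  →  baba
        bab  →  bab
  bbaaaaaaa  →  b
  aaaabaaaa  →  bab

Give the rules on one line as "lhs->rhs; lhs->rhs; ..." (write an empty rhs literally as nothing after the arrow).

  | aab => ε
  | aaab => bb
  | aaaabaaba => babaaba => baba
  | bab

aa->; aaa->b; aab->; bba->b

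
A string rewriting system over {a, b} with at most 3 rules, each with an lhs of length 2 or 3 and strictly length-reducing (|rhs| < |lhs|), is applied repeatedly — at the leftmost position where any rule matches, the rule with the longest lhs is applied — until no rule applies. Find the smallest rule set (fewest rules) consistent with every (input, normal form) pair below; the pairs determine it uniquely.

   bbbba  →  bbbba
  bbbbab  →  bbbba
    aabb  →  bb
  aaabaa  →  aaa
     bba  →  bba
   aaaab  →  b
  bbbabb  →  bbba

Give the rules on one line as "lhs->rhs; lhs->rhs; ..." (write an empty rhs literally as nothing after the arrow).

aab->b; ab->a

  | bbbba
  | bbbbab => bbbba
  | aabb => bb
  | aaabaa => abaa => aaa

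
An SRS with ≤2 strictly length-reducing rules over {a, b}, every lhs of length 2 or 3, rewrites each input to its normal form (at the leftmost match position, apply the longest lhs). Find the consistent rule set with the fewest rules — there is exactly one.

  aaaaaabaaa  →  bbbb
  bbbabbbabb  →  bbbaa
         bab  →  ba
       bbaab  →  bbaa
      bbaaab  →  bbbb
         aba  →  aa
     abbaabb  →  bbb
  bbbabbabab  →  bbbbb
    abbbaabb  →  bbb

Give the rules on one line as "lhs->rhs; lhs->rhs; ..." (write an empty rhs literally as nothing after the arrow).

  | aaaaaabaaa => baaabaaa => bbbaaa => bbbb
  | bbbabbbabb => bbbabbabb => bbbababb => bbbaabb => bbbaab => bbbaa
  | bab => ba
  | bbaab => bbaa

aaa->b; ab->a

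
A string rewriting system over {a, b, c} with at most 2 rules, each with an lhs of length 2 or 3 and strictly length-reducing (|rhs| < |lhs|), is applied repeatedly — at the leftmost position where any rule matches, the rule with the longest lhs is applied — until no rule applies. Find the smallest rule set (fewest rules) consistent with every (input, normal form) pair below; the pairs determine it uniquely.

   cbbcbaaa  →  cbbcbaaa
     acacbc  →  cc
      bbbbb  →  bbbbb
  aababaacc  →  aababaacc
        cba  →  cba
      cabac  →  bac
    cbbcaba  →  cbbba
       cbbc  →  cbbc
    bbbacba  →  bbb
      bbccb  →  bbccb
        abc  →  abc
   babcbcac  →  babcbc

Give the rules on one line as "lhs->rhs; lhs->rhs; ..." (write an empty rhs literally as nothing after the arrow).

  | cbbcbaaa
  | acacbc => acbc => cc
  | bbbbb
  | aababaacc

acb->c; ca->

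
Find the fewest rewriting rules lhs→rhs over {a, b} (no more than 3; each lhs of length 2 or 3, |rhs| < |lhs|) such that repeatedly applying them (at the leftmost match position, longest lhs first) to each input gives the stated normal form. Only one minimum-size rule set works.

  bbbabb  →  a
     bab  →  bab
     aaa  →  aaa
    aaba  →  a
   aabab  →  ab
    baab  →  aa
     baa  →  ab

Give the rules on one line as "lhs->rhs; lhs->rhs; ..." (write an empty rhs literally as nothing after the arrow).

  | bbbabb => ababb => bb => a
  | bab
  | aaa
  | aaba => a

aba->; baa->ab; bb->a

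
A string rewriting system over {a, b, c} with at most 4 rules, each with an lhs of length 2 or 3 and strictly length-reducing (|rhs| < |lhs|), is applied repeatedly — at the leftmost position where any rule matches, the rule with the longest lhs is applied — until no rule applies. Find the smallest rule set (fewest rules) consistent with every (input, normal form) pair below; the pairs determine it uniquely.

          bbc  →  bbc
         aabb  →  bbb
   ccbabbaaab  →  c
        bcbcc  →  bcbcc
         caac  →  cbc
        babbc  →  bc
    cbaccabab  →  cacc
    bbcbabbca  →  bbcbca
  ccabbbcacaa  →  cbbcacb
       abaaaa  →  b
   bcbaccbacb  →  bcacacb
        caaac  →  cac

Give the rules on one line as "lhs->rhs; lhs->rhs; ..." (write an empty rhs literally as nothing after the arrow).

aa->b; ab->; ba->a; ccb->cb

  | bbc
  | aabb => bbb
  | ccbabbaaab => cbabbaaab => cabbaaab => cbaaab => caaab => cbab => cab => c
  | bcbcc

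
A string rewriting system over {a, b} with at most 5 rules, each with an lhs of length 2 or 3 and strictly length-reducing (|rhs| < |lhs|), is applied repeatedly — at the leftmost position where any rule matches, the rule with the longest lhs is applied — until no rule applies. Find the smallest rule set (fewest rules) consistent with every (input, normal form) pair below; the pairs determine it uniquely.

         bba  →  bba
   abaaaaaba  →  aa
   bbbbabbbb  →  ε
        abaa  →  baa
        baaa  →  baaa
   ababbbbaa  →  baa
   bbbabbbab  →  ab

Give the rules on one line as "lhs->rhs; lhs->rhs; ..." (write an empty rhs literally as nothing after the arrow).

aba->ba; abb->; bab->a; bbb->b

  | bba
  | abaaaaaba => baaaaaba => baaaaba => baaaba => baaba => baba => aa
  | bbbbabbbb => bbabbbb => babbb => abb => ε
  | abaa => baa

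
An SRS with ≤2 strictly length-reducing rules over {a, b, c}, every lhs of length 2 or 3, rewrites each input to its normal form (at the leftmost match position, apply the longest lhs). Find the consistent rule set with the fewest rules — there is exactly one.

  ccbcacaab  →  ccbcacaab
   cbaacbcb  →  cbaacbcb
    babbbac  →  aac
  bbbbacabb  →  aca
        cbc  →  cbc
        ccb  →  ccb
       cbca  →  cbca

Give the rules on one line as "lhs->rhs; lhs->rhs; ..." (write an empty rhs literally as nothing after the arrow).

bab->a; bb->

  | ccbcacaab
  | cbaacbcb
  | babbbac => abbac => aac
  | bbbbacabb => bbacabb => acabb => aca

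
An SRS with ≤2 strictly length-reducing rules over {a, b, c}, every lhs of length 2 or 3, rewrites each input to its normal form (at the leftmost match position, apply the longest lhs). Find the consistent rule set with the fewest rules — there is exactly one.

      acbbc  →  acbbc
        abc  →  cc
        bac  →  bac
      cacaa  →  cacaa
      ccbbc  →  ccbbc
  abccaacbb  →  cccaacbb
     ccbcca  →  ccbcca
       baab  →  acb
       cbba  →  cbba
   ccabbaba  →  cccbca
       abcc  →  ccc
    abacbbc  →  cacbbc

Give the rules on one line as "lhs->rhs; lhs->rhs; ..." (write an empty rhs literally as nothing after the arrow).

  | acbbc
  | abc => cc
  | bac
  | cacaa

ab->c; baa->ac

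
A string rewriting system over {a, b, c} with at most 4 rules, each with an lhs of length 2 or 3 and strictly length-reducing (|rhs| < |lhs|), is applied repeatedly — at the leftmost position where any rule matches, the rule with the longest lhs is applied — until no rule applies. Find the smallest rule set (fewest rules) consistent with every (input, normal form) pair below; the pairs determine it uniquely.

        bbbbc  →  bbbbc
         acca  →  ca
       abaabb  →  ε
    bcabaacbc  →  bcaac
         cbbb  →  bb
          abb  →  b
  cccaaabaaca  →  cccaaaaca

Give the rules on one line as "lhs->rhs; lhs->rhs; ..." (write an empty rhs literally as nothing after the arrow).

ab->; acc->c; cb->

  | bbbbc
  | acca => ca
  | abaabb => aabb => ab => ε
  | bcabaacbc => bcaacbc => bcaac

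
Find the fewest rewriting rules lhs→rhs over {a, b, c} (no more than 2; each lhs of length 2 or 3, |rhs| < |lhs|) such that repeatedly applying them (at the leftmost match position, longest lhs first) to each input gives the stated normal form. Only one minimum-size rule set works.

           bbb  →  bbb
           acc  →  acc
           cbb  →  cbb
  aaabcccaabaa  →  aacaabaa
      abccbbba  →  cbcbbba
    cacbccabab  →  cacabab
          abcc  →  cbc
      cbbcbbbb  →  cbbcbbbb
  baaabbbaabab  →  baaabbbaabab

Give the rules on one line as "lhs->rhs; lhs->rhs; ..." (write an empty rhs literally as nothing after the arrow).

  | bbb
  | acc
  | cbb
  | aaabcccaabaa => aacbccaabaa => aacaabaa

abc->cb; bcc->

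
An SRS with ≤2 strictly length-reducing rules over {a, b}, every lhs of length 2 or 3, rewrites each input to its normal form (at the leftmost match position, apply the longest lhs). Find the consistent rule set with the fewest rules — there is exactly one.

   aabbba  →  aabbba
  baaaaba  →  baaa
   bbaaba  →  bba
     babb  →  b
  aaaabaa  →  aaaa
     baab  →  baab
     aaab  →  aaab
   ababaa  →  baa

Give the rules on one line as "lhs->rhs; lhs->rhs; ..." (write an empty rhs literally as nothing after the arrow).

  | aabbba
  | baaaaba => baaa
  | bbaaba => bba
  | babb => b

aba->; bab->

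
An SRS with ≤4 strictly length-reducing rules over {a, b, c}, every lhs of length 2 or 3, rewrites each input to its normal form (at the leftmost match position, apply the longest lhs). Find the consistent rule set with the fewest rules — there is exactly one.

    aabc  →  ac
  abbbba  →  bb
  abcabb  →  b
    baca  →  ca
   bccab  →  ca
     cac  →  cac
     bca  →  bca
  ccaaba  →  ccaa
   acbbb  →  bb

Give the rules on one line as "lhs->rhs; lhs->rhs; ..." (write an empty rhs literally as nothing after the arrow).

  | aabc => ac
  | abbbba => bbba => bb
  | abcabb => cabb => cb => b
  | baca => ca

ab->; ba->; bcc->ca; cb->b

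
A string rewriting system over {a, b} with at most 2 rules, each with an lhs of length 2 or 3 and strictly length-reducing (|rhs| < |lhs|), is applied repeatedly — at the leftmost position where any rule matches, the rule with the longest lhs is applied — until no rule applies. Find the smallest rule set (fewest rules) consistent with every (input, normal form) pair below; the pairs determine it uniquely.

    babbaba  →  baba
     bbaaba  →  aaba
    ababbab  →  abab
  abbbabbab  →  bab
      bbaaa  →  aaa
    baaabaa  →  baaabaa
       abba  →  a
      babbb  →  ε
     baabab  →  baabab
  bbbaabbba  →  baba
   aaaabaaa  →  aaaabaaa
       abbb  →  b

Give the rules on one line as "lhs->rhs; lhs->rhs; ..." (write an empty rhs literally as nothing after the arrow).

  | babbaba => baba
  | bbaaba => aaba
  | ababbab => abab
  | abbbabbab => babbab => bab

abb->; bb->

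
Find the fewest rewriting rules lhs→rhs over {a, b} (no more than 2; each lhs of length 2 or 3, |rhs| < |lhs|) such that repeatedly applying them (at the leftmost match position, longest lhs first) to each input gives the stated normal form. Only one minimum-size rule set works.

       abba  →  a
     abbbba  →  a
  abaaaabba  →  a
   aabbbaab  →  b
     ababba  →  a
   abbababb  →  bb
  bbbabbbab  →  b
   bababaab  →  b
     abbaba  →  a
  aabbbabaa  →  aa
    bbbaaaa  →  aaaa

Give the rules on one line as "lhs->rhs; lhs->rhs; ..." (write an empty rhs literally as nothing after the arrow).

ab->b; ba->a

  | abba => bba => ba => a
  | abbbba => bbbba => bbba => bba => ba => a
  | abaaaabba => baaaabba => aaaabba => aaabba => aabba => abba => bba => ba => a
  | aabbbaab => abbbaab => bbbaab => bbaab => baab => aab => ab => b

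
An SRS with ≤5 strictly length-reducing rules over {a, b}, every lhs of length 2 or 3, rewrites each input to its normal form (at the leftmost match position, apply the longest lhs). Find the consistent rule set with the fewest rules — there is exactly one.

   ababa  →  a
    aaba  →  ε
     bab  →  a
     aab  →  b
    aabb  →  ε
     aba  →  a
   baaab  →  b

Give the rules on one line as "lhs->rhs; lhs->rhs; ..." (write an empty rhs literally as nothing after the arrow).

aa->; ba->; bab->a; bb->

  | ababa => aaa => a
  | aaba => ba => ε
  | bab => a
  | aab => b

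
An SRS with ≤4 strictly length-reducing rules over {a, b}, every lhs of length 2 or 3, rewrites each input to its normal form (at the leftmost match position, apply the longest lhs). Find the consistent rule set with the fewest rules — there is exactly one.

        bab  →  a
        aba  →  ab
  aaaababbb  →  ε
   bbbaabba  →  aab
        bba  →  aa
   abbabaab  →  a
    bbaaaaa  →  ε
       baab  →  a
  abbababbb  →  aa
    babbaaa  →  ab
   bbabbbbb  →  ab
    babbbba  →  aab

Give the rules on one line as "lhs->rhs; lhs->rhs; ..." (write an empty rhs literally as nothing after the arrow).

  | bab => bb => a
  | aba => ab
  | aaaababbb => ababbb => abbbb => aabb => aaa => ε
  | bbbaabba => abaabba => ababba => abbba => aaba => aab

aaa->; ba->b; bb->a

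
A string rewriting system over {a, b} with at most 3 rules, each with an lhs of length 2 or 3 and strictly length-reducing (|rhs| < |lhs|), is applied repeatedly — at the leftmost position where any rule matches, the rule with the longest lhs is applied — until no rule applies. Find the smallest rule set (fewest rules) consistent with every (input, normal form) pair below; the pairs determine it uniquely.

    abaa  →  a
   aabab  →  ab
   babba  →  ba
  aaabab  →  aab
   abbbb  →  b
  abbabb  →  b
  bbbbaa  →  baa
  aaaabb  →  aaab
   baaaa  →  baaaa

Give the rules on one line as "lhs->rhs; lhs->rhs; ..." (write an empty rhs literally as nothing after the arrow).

aba->; abb->b; bb->b

  | abaa => a
  | aabab => ab
  | babba => bba => ba
  | aaabab => aab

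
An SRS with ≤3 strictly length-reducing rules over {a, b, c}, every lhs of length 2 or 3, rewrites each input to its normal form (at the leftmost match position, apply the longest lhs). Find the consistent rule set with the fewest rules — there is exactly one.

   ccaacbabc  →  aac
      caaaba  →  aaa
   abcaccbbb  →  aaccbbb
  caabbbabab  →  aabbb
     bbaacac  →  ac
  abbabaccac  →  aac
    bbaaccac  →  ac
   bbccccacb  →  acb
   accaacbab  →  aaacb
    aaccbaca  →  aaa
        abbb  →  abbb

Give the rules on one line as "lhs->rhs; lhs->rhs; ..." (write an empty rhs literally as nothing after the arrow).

  | ccaacbabc => caacbabc => aacbabc => aacbc => aac
  | caaaba => aaaba => aaa
  | abcaccbbb => aaccbbb
  | caabbbabab => aabbbabab => aabbbab => aabbb

ba->; bc->; ca->a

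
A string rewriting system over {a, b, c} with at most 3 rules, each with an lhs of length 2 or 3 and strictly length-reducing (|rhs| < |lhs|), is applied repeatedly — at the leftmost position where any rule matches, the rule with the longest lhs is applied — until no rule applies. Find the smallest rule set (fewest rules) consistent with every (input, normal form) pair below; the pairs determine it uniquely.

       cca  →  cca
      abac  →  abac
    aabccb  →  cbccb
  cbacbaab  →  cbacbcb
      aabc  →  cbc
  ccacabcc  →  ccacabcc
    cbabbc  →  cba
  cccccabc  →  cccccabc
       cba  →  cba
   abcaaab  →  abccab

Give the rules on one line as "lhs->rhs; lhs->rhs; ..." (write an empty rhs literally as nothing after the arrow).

aa->c; bbc->

  | cca
  | abac
  | aabccb => cbccb
  | cbacbaab => cbacbcb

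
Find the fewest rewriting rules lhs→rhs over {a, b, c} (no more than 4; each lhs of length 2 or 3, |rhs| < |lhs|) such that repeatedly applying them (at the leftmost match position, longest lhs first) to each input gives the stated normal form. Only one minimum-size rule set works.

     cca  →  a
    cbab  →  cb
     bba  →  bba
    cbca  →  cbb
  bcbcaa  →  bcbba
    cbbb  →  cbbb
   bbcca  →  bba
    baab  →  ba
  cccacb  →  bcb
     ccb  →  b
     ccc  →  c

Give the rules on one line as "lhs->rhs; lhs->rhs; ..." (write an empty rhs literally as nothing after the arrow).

ab->; ca->b; cc->

  | cca => a
  | cbab => cb
  | bba
  | cbca => cbb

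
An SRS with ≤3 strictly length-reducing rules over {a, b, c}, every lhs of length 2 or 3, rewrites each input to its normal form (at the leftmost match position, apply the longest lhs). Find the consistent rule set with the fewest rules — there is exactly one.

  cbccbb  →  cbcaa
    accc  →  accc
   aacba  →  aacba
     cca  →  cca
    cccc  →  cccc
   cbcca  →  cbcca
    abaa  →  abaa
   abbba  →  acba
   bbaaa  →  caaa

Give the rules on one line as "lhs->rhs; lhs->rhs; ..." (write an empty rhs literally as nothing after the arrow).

bb->c; cbb->aa

  | cbccbb => cbcaa
  | accc
  | aacba
  | cca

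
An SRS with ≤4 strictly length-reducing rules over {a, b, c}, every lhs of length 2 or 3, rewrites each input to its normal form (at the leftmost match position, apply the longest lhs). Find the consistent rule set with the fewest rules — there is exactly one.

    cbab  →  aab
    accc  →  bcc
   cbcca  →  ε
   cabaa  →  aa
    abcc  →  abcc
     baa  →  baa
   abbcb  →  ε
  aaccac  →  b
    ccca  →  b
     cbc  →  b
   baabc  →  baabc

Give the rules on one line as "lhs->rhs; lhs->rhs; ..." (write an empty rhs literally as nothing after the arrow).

ac->b; bb->; ca->b; cb->a

  | cbab => aab
  | accc => bcc
  | cbcca => acca => bca => bb => ε
  | cabaa => bbaa => aa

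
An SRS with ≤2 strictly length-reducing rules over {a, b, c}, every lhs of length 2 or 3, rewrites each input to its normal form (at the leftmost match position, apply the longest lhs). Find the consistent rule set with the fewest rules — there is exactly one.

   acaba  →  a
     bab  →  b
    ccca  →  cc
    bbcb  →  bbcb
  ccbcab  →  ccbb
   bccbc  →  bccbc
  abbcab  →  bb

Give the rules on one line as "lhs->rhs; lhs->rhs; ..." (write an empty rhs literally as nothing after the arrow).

ab->; ca->

  | acaba => aba => a
  | bab => b
  | ccca => cc
  | bbcb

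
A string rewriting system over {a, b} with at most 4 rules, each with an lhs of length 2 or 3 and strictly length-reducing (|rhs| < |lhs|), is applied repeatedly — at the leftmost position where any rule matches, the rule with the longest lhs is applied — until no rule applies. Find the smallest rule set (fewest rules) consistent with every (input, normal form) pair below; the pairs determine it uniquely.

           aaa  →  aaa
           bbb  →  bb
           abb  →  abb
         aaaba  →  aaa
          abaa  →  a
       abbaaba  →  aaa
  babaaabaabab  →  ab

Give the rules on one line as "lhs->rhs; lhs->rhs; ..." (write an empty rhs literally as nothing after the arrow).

  | aaa
  | bbb => bb
  | abb
  | aaaba => aaa

ba->; baa->; bba->a; bbb->bb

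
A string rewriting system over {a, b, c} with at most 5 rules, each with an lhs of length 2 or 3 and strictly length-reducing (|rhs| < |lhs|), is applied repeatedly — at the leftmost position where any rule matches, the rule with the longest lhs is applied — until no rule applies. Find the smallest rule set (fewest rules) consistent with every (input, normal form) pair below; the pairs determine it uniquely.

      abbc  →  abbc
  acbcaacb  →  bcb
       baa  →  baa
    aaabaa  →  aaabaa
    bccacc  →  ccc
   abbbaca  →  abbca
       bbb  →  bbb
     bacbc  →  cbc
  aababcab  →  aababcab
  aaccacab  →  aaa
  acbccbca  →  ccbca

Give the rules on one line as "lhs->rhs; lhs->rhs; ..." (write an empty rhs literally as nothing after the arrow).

acb->; bac->c; caa->b; cca->ac

  | abbc
  | acbcaacb => caacb => bcb
  | baa
  | aaabaa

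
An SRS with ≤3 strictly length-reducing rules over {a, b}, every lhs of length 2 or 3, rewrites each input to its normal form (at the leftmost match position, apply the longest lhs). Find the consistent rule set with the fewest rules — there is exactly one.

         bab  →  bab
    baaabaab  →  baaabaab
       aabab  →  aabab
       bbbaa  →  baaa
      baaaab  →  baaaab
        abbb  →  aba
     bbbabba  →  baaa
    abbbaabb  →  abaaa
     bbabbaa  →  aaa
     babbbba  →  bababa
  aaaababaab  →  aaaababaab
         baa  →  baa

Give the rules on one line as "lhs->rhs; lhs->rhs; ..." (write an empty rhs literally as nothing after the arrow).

bb->; bbb->ba

  | bab
  | baaabaab
  | aabab
  | bbbaa => baaa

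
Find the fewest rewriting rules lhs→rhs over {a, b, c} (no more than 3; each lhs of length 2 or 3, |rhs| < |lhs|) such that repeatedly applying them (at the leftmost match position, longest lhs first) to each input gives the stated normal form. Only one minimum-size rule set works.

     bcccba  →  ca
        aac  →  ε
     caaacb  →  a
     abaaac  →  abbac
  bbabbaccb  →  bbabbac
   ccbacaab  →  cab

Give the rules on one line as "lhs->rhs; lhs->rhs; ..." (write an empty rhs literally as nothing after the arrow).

  | bcccba => ccba => ca
  | aac => bc => ε
  | caaacb => cbacb => acb => a
  | abaaac => abbac

aa->b; bc->; cb->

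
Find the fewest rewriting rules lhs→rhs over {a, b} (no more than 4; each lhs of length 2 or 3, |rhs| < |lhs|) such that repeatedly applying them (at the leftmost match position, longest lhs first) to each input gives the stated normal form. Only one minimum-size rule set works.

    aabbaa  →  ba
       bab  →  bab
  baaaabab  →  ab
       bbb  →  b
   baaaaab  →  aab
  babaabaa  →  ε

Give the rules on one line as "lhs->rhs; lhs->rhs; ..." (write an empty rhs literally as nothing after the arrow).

aaa->b; aba->a; bb->

  | aabbaa => aaaa => ba
  | bab
  | baaaabab => bbabab => abab => ab
  | bbb => b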